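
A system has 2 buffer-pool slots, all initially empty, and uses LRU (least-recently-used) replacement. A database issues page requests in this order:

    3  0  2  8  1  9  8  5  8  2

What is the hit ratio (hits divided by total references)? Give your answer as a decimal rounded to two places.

3 → fault, frames [3]
0 → fault, frames [3, 0]
2 → fault, evict 3, frames [0, 2]
8 → fault, evict 0, frames [2, 8]
1 → fault, evict 2, frames [8, 1]
9 → fault, evict 8, frames [1, 9]
8 → fault, evict 1, frames [9, 8]
5 → fault, evict 9, frames [8, 5]
8 → hit
2 → fault, evict 5, frames [8, 2]
Hits: 1 of 10 references → 1/10 = 0.1000.

0.10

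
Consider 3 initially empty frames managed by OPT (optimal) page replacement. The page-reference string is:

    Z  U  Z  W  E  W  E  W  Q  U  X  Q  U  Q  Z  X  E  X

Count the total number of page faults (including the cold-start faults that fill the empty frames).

8

Z -> miss, frames {Z}
U -> miss, frames {Z,U}
Z -> hit
W -> miss, frames {Z,U,W}
E -> miss, evict Z, frames {U,W,E}
W -> hit
E -> hit
W -> hit
Q -> miss, evict W, frames {U,E,Q}
U -> hit
X -> miss, evict E, frames {U,Q,X}
Q -> hit
U -> hit
Q -> hit
Z -> miss, evict Q, frames {U,X,Z}
X -> hit
E -> miss, evict Z, frames {U,X,E}
X -> hit
Page faults: 8.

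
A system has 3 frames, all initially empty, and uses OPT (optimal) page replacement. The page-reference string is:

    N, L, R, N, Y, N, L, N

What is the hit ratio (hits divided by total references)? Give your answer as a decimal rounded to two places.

0.50

N: fault, frames {N}
L: fault, frames {N,L}
R: fault, frames {N,L,R}
N: hit
Y: fault, evict R, frames {N,L,Y}
N: hit
L: hit
N: hit
Hits: 4 of 8 references → 4/8 = 0.5000.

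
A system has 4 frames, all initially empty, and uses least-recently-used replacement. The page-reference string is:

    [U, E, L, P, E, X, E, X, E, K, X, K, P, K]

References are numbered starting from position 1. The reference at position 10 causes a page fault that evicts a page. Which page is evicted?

pos 1: U -> miss, frames (U)
pos 2: E -> miss, frames (U E)
pos 3: L -> miss, frames (U E L)
pos 4: P -> miss, frames (U E L P)
pos 5: E -> hit
pos 6: X -> miss, evict U, frames (L P E X)
pos 7: E -> hit
pos 8: X -> hit
pos 9: E -> hit
pos 10: K -> miss, evict L, frames (P X E K)
At position 10, page L is evicted.

L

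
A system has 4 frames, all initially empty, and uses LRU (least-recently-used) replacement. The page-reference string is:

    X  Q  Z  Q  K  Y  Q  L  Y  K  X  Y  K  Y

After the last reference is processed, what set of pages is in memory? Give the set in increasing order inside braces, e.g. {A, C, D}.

X -> fault, frames (X)
Q -> fault, frames (X Q)
Z -> fault, frames (X Q Z)
Q -> hit
K -> fault, frames (X Z Q K)
Y -> fault, evict X, frames (Z Q K Y)
Q -> hit
L -> fault, evict Z, frames (K Y Q L)
Y -> hit
K -> hit
X -> fault, evict Q, frames (L Y K X)
Y -> hit
K -> hit
Y -> hit

{K, L, X, Y}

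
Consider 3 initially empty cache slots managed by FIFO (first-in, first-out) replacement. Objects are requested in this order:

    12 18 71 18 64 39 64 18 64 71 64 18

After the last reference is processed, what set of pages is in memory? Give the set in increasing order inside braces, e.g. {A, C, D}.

{18, 64, 71}

12: miss, frames (12)
18: miss, frames (12 18)
71: miss, frames (12 18 71)
18: hit
64: miss, evict 12, frames (18 71 64)
39: miss, evict 18, frames (71 64 39)
64: hit
18: miss, evict 71, frames (64 39 18)
64: hit
71: miss, evict 64, frames (39 18 71)
64: miss, evict 39, frames (18 71 64)
18: hit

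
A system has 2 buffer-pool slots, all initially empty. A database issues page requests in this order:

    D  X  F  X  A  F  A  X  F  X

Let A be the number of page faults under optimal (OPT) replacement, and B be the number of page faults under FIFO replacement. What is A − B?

Under OPT: F F F . F . . F . . → 5 faults.
Under FIFO: F F F . F . . F F . → 6 faults.
A − B = 5 − 6 = -1.

-1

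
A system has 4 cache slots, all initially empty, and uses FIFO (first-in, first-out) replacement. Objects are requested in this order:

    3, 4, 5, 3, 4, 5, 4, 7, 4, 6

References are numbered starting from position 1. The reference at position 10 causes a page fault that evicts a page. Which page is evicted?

pos 1: 3: miss, frames (3)
pos 2: 4: miss, frames (3 4)
pos 3: 5: miss, frames (3 4 5)
pos 4: 3: hit
pos 5: 4: hit
pos 6: 5: hit
pos 7: 4: hit
pos 8: 7: miss, frames (3 4 5 7)
pos 9: 4: hit
pos 10: 6: miss, evict 3, frames (4 5 7 6)
At position 10, page 3 is evicted.

3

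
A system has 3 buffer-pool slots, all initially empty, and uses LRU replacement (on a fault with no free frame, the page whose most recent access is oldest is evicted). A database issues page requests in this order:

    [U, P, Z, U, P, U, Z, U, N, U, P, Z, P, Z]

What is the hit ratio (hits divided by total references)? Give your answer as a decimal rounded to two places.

0.57

U: miss, frames [U]
P: miss, frames [U, P]
Z: miss, frames [U, P, Z]
U: hit
P: hit
U: hit
Z: hit
U: hit
N: miss, evict P, frames [Z, U, N]
U: hit
P: miss, evict Z, frames [N, U, P]
Z: miss, evict N, frames [U, P, Z]
P: hit
Z: hit
Hits: 8 of 14 references → 8/14 = 0.5714.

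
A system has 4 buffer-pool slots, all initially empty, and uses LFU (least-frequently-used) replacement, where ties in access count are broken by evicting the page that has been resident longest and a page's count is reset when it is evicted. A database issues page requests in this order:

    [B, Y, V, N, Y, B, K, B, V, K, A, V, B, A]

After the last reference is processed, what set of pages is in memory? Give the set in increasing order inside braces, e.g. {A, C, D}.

{A, B, K, Y}

B → fault, frames {B}
Y → fault, frames {B,Y}
V → fault, frames {B,Y,V}
N → fault, frames {B,Y,V,N}
Y → hit
B → hit
K → fault, evict V, frames {B,Y,N,K}
B → hit
V → fault, evict N, frames {B,Y,K,V}
K → hit
A → fault, evict V, frames {B,Y,K,A}
V → fault, evict A, frames {B,Y,K,V}
B → hit
A → fault, evict V, frames {B,Y,K,A}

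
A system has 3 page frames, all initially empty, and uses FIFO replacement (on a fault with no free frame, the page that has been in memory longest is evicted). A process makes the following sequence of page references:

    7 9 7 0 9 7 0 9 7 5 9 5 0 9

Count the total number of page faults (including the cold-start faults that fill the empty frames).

7 → miss, frames {7}
9 → miss, frames {7,9}
7 → hit
0 → miss, frames {7,9,0}
9 → hit
7 → hit
0 → hit
9 → hit
7 → hit
5 → miss, evict 7, frames {9,0,5}
9 → hit
5 → hit
0 → hit
9 → hit
Page faults: 4.

4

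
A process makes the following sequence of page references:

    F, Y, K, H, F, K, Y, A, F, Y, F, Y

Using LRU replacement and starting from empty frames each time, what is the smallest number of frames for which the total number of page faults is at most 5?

f=1: 12 faults
f=2: 10 faults
f=3: 8 faults
f=4: 5 faults
f=5: 5 faults
Smallest f with faults ≤ 5 is 4.

4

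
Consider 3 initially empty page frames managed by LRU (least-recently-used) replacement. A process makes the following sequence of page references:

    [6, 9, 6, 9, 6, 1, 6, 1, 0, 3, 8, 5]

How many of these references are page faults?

6 -> miss, frames (6)
9 -> miss, frames (6 9)
6 -> hit
9 -> hit
6 -> hit
1 -> miss, frames (9 6 1)
6 -> hit
1 -> hit
0 -> miss, evict 9, frames (6 1 0)
3 -> miss, evict 6, frames (1 0 3)
8 -> miss, evict 1, frames (0 3 8)
5 -> miss, evict 0, frames (3 8 5)
Page faults: 7.

7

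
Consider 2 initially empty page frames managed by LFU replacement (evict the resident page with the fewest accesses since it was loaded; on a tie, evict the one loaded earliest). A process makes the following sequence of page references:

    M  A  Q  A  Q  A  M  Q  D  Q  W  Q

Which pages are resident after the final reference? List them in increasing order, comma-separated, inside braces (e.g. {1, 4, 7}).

{A, Q}

M -> miss, frames (M)
A -> miss, frames (M A)
Q -> miss, evict M, frames (A Q)
A -> hit
Q -> hit
A -> hit
M -> miss, evict Q, frames (A M)
Q -> miss, evict M, frames (A Q)
D -> miss, evict Q, frames (A D)
Q -> miss, evict D, frames (A Q)
W -> miss, evict Q, frames (A W)
Q -> miss, evict W, frames (A Q)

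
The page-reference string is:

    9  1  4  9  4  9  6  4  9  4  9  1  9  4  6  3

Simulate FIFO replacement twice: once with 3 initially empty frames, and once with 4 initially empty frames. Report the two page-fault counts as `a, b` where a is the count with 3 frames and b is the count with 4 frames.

9, 5

3 frames: F F F . . . F . F . . F . F F F → 9 faults.
4 frames: F F F . . . F . . . . . . . . F → 5 faults.
5 < 9: adding a frame reduced faults, as is typical.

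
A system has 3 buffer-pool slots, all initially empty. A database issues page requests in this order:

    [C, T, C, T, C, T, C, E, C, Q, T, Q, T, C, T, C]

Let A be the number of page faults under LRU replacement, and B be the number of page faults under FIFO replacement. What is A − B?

Under LRU: F F . . . . . F . F F . . . . . → 5 faults.
Under FIFO: F F . . . . . F . F . . . F F . → 6 faults.
A − B = 5 − 6 = -1.

-1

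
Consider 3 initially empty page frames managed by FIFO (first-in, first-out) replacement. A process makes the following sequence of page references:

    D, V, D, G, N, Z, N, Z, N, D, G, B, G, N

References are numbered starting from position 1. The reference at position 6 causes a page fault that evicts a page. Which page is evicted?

pos 1: D → miss, frames {D}
pos 2: V → miss, frames {D,V}
pos 3: D → hit
pos 4: G → miss, frames {D,V,G}
pos 5: N → miss, evict D, frames {V,G,N}
pos 6: Z → miss, evict V, frames {G,N,Z}
At position 6, page V is evicted.

V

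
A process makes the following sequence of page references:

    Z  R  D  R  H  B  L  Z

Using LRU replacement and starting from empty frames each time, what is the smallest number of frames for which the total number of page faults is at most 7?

f=1: 8 faults
f=2: 7 faults
f=3: 7 faults
f=4: 7 faults
f=5: 7 faults
f=6: 6 faults
Smallest f with faults ≤ 7 is 2.

2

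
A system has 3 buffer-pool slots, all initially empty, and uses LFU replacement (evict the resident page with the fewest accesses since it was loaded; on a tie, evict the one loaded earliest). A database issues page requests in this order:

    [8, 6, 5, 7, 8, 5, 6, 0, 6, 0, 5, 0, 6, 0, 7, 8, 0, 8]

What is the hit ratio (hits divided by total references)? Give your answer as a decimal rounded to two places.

8 → fault, frames [8]
6 → fault, frames [8, 6]
5 → fault, frames [8, 6, 5]
7 → fault, evict 8, frames [6, 5, 7]
8 → fault, evict 6, frames [5, 7, 8]
5 → hit
6 → fault, evict 7, frames [5, 8, 6]
0 → fault, evict 8, frames [5, 6, 0]
6 → hit
0 → hit
5 → hit
0 → hit
6 → hit
0 → hit
7 → fault, evict 5, frames [6, 0, 7]
8 → fault, evict 7, frames [6, 0, 8]
0 → hit
8 → hit
Hits: 9 of 18 references → 9/18 = 0.5000.

0.50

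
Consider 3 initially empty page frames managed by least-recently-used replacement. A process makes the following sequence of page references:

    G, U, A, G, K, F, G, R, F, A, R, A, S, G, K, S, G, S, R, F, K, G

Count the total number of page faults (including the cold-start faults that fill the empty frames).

G → miss, frames (G)
U → miss, frames (G U)
A → miss, frames (G U A)
G → hit
K → miss, evict U, frames (A G K)
F → miss, evict A, frames (G K F)
G → hit
R → miss, evict K, frames (F G R)
F → hit
A → miss, evict G, frames (R F A)
R → hit
A → hit
S → miss, evict F, frames (R A S)
G → miss, evict R, frames (A S G)
K → miss, evict A, frames (S G K)
S → hit
G → hit
S → hit
R → miss, evict K, frames (G S R)
F → miss, evict G, frames (S R F)
K → miss, evict S, frames (R F K)
G → miss, evict R, frames (F K G)
Page faults: 14.

14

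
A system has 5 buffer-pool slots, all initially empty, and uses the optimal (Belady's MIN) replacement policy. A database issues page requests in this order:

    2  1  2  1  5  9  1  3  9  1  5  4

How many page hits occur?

6

2 -> miss, frames (2)
1 -> miss, frames (2 1)
2 -> hit
1 -> hit
5 -> miss, frames (2 1 5)
9 -> miss, frames (2 1 5 9)
1 -> hit
3 -> miss, frames (2 1 5 9 3)
9 -> hit
1 -> hit
5 -> hit
4 -> miss, evict 3, frames (2 1 5 9 4)
Hits: 6.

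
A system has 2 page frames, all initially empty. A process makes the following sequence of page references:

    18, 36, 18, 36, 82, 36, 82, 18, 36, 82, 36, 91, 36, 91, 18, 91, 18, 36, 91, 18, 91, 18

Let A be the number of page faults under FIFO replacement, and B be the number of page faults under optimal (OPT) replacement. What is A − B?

4

Under FIFO: F F . . F . . F F F . F F . F F . F . F F . → 13 faults.
Under OPT: F F . . F . . F . F . F . . F . . F . F . . → 9 faults.
A − B = 13 − 9 = 4.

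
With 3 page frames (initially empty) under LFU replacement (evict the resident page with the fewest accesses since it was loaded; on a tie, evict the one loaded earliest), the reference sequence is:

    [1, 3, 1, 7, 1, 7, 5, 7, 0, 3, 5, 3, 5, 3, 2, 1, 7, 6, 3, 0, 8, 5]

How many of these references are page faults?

16

1 → miss, frames [1]
3 → miss, frames [1, 3]
1 → hit
7 → miss, frames [1, 3, 7]
1 → hit
7 → hit
5 → miss, evict 3, frames [1, 7, 5]
7 → hit
0 → miss, evict 5, frames [1, 7, 0]
3 → miss, evict 0, frames [1, 7, 3]
5 → miss, evict 3, frames [1, 7, 5]
3 → miss, evict 5, frames [1, 7, 3]
5 → miss, evict 3, frames [1, 7, 5]
3 → miss, evict 5, frames [1, 7, 3]
2 → miss, evict 3, frames [1, 7, 2]
1 → hit
7 → hit
6 → miss, evict 2, frames [1, 7, 6]
3 → miss, evict 6, frames [1, 7, 3]
0 → miss, evict 3, frames [1, 7, 0]
8 → miss, evict 0, frames [1, 7, 8]
5 → miss, evict 8, frames [1, 7, 5]
Page faults: 16.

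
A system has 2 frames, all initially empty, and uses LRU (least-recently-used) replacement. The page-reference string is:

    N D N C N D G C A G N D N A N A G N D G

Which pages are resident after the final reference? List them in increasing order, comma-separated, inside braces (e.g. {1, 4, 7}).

N: fault, frames [N]
D: fault, frames [N, D]
N: hit
C: fault, evict D, frames [N, C]
N: hit
D: fault, evict C, frames [N, D]
G: fault, evict N, frames [D, G]
C: fault, evict D, frames [G, C]
A: fault, evict G, frames [C, A]
G: fault, evict C, frames [A, G]
N: fault, evict A, frames [G, N]
D: fault, evict G, frames [N, D]
N: hit
A: fault, evict D, frames [N, A]
N: hit
A: hit
G: fault, evict N, frames [A, G]
N: fault, evict A, frames [G, N]
D: fault, evict G, frames [N, D]
G: fault, evict N, frames [D, G]

{D, G}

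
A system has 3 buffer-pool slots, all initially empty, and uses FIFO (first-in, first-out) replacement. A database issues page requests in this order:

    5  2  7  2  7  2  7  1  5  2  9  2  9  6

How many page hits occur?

5 → miss, frames {5}
2 → miss, frames {5,2}
7 → miss, frames {5,2,7}
2 → hit
7 → hit
2 → hit
7 → hit
1 → miss, evict 5, frames {2,7,1}
5 → miss, evict 2, frames {7,1,5}
2 → miss, evict 7, frames {1,5,2}
9 → miss, evict 1, frames {5,2,9}
2 → hit
9 → hit
6 → miss, evict 5, frames {2,9,6}
Hits: 6.

6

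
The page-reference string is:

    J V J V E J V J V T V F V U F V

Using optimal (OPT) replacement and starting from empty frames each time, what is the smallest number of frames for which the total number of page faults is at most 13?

f=1: 16 faults
f=2: 8 faults
f=3: 6 faults
f=4: 6 faults
f=5: 6 faults
f=6: 6 faults
Smallest f with faults ≤ 13 is 2.

2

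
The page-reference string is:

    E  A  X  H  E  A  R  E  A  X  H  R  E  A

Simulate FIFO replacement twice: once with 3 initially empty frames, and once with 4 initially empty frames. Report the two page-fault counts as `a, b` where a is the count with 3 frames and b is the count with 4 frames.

3 frames: F F F F F F F . . F F . F F → 11 faults.
4 frames: F F F F . . F F F F F F F F → 12 faults.
12 > 11: adding a frame increased faults — Belady's anomaly.

11, 12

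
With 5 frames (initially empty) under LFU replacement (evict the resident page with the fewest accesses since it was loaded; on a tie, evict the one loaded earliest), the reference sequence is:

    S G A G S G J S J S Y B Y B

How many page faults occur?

6

S → fault, frames (S)
G → fault, frames (S G)
A → fault, frames (S G A)
G → hit
S → hit
G → hit
J → fault, frames (S G A J)
S → hit
J → hit
S → hit
Y → fault, frames (S G A J Y)
B → fault, evict A, frames (S G J Y B)
Y → hit
B → hit
Page faults: 6.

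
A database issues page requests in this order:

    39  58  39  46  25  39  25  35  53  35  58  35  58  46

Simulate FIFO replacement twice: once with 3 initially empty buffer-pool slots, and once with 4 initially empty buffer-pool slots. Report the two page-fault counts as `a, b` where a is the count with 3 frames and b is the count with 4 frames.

3 frames: F F . F F F . F F . F . . F → 9 faults.
4 frames: F F . F F . . F F . F . . F → 8 faults.
8 < 9: adding a frame reduced faults, as is typical.

9, 8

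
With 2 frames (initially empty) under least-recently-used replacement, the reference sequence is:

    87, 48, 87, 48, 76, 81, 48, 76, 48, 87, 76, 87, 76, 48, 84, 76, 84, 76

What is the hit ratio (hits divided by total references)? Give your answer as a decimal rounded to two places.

87 -> fault, frames [87]
48 -> fault, frames [87, 48]
87 -> hit
48 -> hit
76 -> fault, evict 87, frames [48, 76]
81 -> fault, evict 48, frames [76, 81]
48 -> fault, evict 76, frames [81, 48]
76 -> fault, evict 81, frames [48, 76]
48 -> hit
87 -> fault, evict 76, frames [48, 87]
76 -> fault, evict 48, frames [87, 76]
87 -> hit
76 -> hit
48 -> fault, evict 87, frames [76, 48]
84 -> fault, evict 76, frames [48, 84]
76 -> fault, evict 48, frames [84, 76]
84 -> hit
76 -> hit
Hits: 7 of 18 references → 7/18 = 0.3889.

0.39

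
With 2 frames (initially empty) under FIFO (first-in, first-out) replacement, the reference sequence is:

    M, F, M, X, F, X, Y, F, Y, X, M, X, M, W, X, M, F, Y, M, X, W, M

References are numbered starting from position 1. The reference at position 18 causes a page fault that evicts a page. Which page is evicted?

pos 1: M -> fault, frames {M}
pos 2: F -> fault, frames {M,F}
pos 3: M -> hit
pos 4: X -> fault, evict M, frames {F,X}
pos 5: F -> hit
pos 6: X -> hit
pos 7: Y -> fault, evict F, frames {X,Y}
pos 8: F -> fault, evict X, frames {Y,F}
pos 9: Y -> hit
pos 10: X -> fault, evict Y, frames {F,X}
pos 11: M -> fault, evict F, frames {X,M}
pos 12: X -> hit
pos 13: M -> hit
pos 14: W -> fault, evict X, frames {M,W}
pos 15: X -> fault, evict M, frames {W,X}
pos 16: M -> fault, evict W, frames {X,M}
pos 17: F -> fault, evict X, frames {M,F}
pos 18: Y -> fault, evict M, frames {F,Y}
At position 18, page M is evicted.

M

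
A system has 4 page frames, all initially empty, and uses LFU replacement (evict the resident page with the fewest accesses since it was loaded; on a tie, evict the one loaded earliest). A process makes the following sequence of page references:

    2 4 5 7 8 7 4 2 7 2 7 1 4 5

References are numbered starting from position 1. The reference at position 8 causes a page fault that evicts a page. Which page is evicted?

pos 1: 2: fault, frames [2]
pos 2: 4: fault, frames [2, 4]
pos 3: 5: fault, frames [2, 4, 5]
pos 4: 7: fault, frames [2, 4, 5, 7]
pos 5: 8: fault, evict 2, frames [4, 5, 7, 8]
pos 6: 7: hit
pos 7: 4: hit
pos 8: 2: fault, evict 5, frames [4, 7, 8, 2]
At position 8, page 5 is evicted.

5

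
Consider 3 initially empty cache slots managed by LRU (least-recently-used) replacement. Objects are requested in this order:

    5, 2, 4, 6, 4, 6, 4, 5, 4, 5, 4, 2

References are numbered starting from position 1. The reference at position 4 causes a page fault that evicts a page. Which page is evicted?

5

pos 1: 5 → miss, frames [5]
pos 2: 2 → miss, frames [5, 2]
pos 3: 4 → miss, frames [5, 2, 4]
pos 4: 6 → miss, evict 5, frames [2, 4, 6]
At position 4, page 5 is evicted.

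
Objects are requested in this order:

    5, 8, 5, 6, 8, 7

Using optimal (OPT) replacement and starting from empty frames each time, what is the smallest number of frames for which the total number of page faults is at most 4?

2

f=1: 6 faults
f=2: 4 faults
f=3: 4 faults
f=4: 4 faults
Smallest f with faults ≤ 4 is 2.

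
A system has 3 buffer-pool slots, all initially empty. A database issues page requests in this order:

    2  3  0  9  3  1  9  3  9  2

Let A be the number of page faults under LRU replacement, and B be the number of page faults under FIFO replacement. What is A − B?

-1

Under LRU: F F F F . F . . . F → 6 faults.
Under FIFO: F F F F . F . F . F → 7 faults.
A − B = 6 − 7 = -1.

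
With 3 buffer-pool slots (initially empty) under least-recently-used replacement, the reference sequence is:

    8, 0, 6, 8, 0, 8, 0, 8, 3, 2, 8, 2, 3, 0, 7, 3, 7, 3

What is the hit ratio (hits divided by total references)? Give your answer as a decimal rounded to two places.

0.61

8: fault, frames {8}
0: fault, frames {8,0}
6: fault, frames {8,0,6}
8: hit
0: hit
8: hit
0: hit
8: hit
3: fault, evict 6, frames {0,8,3}
2: fault, evict 0, frames {8,3,2}
8: hit
2: hit
3: hit
0: fault, evict 8, frames {2,3,0}
7: fault, evict 2, frames {3,0,7}
3: hit
7: hit
3: hit
Hits: 11 of 18 references → 11/18 = 0.6111.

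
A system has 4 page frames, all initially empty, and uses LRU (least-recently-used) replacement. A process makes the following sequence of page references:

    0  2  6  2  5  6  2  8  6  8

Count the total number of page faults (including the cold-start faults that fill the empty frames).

5

0 → fault, frames [0]
2 → fault, frames [0, 2]
6 → fault, frames [0, 2, 6]
2 → hit
5 → fault, frames [0, 6, 2, 5]
6 → hit
2 → hit
8 → fault, evict 0, frames [5, 6, 2, 8]
6 → hit
8 → hit
Page faults: 5.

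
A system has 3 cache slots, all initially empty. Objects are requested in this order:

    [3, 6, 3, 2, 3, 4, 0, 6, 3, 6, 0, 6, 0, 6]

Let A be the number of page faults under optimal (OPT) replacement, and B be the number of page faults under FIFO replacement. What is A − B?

Under OPT: F F . F . F F . . . . . . . → 5 faults.
Under FIFO: F F . F . F F F F . . . . . → 7 faults.
A − B = 5 − 7 = -2.

-2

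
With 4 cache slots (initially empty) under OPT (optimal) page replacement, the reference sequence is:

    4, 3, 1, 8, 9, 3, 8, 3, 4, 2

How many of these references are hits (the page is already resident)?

4

4 → miss, frames [4]
3 → miss, frames [4, 3]
1 → miss, frames [4, 3, 1]
8 → miss, frames [4, 3, 1, 8]
9 → miss, evict 1, frames [4, 3, 8, 9]
3 → hit
8 → hit
3 → hit
4 → hit
2 → miss, evict 9, frames [4, 3, 8, 2]
Hits: 4.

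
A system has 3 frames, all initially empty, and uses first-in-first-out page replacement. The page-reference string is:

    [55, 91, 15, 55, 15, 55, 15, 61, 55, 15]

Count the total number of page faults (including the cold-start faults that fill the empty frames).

5

55 -> fault, frames {55}
91 -> fault, frames {55,91}
15 -> fault, frames {55,91,15}
55 -> hit
15 -> hit
55 -> hit
15 -> hit
61 -> fault, evict 55, frames {91,15,61}
55 -> fault, evict 91, frames {15,61,55}
15 -> hit
Page faults: 5.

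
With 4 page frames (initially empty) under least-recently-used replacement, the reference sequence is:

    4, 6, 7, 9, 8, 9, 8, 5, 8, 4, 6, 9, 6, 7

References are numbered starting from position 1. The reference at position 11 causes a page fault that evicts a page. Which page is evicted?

9

pos 1: 4 -> miss, frames [4]
pos 2: 6 -> miss, frames [4, 6]
pos 3: 7 -> miss, frames [4, 6, 7]
pos 4: 9 -> miss, frames [4, 6, 7, 9]
pos 5: 8 -> miss, evict 4, frames [6, 7, 9, 8]
pos 6: 9 -> hit
pos 7: 8 -> hit
pos 8: 5 -> miss, evict 6, frames [7, 9, 8, 5]
pos 9: 8 -> hit
pos 10: 4 -> miss, evict 7, frames [9, 5, 8, 4]
pos 11: 6 -> miss, evict 9, frames [5, 8, 4, 6]
At position 11, page 9 is evicted.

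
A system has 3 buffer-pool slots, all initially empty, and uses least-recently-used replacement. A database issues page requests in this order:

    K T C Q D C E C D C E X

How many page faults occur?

K → miss, frames (K)
T → miss, frames (K T)
C → miss, frames (K T C)
Q → miss, evict K, frames (T C Q)
D → miss, evict T, frames (C Q D)
C → hit
E → miss, evict Q, frames (D C E)
C → hit
D → hit
C → hit
E → hit
X → miss, evict D, frames (C E X)
Page faults: 7.

7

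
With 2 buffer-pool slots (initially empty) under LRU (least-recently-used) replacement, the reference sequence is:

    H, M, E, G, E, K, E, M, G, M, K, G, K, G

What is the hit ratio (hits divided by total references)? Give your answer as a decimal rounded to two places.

H: miss, frames (H)
M: miss, frames (H M)
E: miss, evict H, frames (M E)
G: miss, evict M, frames (E G)
E: hit
K: miss, evict G, frames (E K)
E: hit
M: miss, evict K, frames (E M)
G: miss, evict E, frames (M G)
M: hit
K: miss, evict G, frames (M K)
G: miss, evict M, frames (K G)
K: hit
G: hit
Hits: 5 of 14 references → 5/14 = 0.3571.

0.36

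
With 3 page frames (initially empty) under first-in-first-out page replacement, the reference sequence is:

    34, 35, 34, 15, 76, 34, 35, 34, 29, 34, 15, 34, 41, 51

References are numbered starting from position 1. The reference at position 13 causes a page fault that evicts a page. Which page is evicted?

29

pos 1: 34: fault, frames [34]
pos 2: 35: fault, frames [34, 35]
pos 3: 34: hit
pos 4: 15: fault, frames [34, 35, 15]
pos 5: 76: fault, evict 34, frames [35, 15, 76]
pos 6: 34: fault, evict 35, frames [15, 76, 34]
pos 7: 35: fault, evict 15, frames [76, 34, 35]
pos 8: 34: hit
pos 9: 29: fault, evict 76, frames [34, 35, 29]
pos 10: 34: hit
pos 11: 15: fault, evict 34, frames [35, 29, 15]
pos 12: 34: fault, evict 35, frames [29, 15, 34]
pos 13: 41: fault, evict 29, frames [15, 34, 41]
At position 13, page 29 is evicted.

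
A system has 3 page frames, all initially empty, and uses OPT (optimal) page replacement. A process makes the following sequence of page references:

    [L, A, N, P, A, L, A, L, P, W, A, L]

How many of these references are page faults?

L -> miss, frames (L)
A -> miss, frames (L A)
N -> miss, frames (L A N)
P -> miss, evict N, frames (L A P)
A -> hit
L -> hit
A -> hit
L -> hit
P -> hit
W -> miss, evict P, frames (L A W)
A -> hit
L -> hit
Page faults: 5.

5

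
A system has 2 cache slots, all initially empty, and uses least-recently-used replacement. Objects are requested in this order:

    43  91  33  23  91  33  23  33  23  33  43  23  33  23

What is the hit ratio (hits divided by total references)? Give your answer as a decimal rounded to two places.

0.29

43 → miss, frames {43}
91 → miss, frames {43,91}
33 → miss, evict 43, frames {91,33}
23 → miss, evict 91, frames {33,23}
91 → miss, evict 33, frames {23,91}
33 → miss, evict 23, frames {91,33}
23 → miss, evict 91, frames {33,23}
33 → hit
23 → hit
33 → hit
43 → miss, evict 23, frames {33,43}
23 → miss, evict 33, frames {43,23}
33 → miss, evict 43, frames {23,33}
23 → hit
Hits: 4 of 14 references → 4/14 = 0.2857.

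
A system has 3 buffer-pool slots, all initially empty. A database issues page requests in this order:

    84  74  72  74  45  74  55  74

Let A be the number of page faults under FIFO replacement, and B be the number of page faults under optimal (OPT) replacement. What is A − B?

Under FIFO: F F F . F . F F → 6 faults.
Under OPT: F F F . F . F . → 5 faults.
A − B = 6 − 5 = 1.

1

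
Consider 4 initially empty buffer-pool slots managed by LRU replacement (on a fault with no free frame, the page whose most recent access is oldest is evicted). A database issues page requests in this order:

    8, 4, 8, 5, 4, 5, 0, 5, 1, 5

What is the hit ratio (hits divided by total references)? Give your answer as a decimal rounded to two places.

0.50

8 → fault, frames {8}
4 → fault, frames {8,4}
8 → hit
5 → fault, frames {4,8,5}
4 → hit
5 → hit
0 → fault, frames {8,4,5,0}
5 → hit
1 → fault, evict 8, frames {4,0,5,1}
5 → hit
Hits: 5 of 10 references → 5/10 = 0.5000.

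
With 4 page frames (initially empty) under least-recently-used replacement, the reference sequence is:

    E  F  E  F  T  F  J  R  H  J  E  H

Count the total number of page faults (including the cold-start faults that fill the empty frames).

E → fault, frames [E]
F → fault, frames [E, F]
E → hit
F → hit
T → fault, frames [E, F, T]
F → hit
J → fault, frames [E, T, F, J]
R → fault, evict E, frames [T, F, J, R]
H → fault, evict T, frames [F, J, R, H]
J → hit
E → fault, evict F, frames [R, H, J, E]
H → hit
Page faults: 7.

7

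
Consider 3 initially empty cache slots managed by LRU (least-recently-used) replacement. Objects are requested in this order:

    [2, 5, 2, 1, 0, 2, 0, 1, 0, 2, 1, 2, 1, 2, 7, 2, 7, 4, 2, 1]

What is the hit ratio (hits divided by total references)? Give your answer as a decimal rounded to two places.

0.65

2 -> fault, frames {2}
5 -> fault, frames {2,5}
2 -> hit
1 -> fault, frames {5,2,1}
0 -> fault, evict 5, frames {2,1,0}
2 -> hit
0 -> hit
1 -> hit
0 -> hit
2 -> hit
1 -> hit
2 -> hit
1 -> hit
2 -> hit
7 -> fault, evict 0, frames {1,2,7}
2 -> hit
7 -> hit
4 -> fault, evict 1, frames {2,7,4}
2 -> hit
1 -> fault, evict 7, frames {4,2,1}
Hits: 13 of 20 references → 13/20 = 0.6500.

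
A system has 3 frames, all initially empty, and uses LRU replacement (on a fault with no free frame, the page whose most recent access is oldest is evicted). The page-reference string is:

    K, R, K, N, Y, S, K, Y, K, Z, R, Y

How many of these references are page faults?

9

K: fault, frames [K]
R: fault, frames [K, R]
K: hit
N: fault, frames [R, K, N]
Y: fault, evict R, frames [K, N, Y]
S: fault, evict K, frames [N, Y, S]
K: fault, evict N, frames [Y, S, K]
Y: hit
K: hit
Z: fault, evict S, frames [Y, K, Z]
R: fault, evict Y, frames [K, Z, R]
Y: fault, evict K, frames [Z, R, Y]
Page faults: 9.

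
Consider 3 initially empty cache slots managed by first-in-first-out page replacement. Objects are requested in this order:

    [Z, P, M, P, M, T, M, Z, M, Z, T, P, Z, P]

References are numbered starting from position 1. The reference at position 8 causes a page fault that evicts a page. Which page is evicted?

P

pos 1: Z -> miss, frames (Z)
pos 2: P -> miss, frames (Z P)
pos 3: M -> miss, frames (Z P M)
pos 4: P -> hit
pos 5: M -> hit
pos 6: T -> miss, evict Z, frames (P M T)
pos 7: M -> hit
pos 8: Z -> miss, evict P, frames (M T Z)
At position 8, page P is evicted.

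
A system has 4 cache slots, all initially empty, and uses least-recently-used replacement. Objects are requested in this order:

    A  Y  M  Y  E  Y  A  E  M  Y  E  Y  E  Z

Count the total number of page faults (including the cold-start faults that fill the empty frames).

A -> miss, frames {A}
Y -> miss, frames {A,Y}
M -> miss, frames {A,Y,M}
Y -> hit
E -> miss, frames {A,M,Y,E}
Y -> hit
A -> hit
E -> hit
M -> hit
Y -> hit
E -> hit
Y -> hit
E -> hit
Z -> miss, evict A, frames {M,Y,E,Z}
Page faults: 5.

5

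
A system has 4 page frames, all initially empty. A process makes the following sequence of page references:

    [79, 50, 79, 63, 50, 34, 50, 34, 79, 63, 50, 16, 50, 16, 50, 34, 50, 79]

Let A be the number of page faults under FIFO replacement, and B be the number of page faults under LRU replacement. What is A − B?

-1

Under FIFO: F F . F . F . . . . . F . . . . . F → 6 faults.
Under LRU: F F . F . F . . . . . F . . . F . F → 7 faults.
A − B = 6 − 7 = -1.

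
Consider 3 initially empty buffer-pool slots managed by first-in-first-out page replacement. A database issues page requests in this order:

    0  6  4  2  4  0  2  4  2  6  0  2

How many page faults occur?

0 → fault, frames {0}
6 → fault, frames {0,6}
4 → fault, frames {0,6,4}
2 → fault, evict 0, frames {6,4,2}
4 → hit
0 → fault, evict 6, frames {4,2,0}
2 → hit
4 → hit
2 → hit
6 → fault, evict 4, frames {2,0,6}
0 → hit
2 → hit
Page faults: 6.

6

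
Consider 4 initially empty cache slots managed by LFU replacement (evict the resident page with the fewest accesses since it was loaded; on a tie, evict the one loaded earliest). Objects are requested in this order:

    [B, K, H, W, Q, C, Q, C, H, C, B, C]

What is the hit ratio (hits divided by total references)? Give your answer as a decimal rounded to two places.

0.42

B → fault, frames [B]
K → fault, frames [B, K]
H → fault, frames [B, K, H]
W → fault, frames [B, K, H, W]
Q → fault, evict B, frames [K, H, W, Q]
C → fault, evict K, frames [H, W, Q, C]
Q → hit
C → hit
H → hit
C → hit
B → fault, evict W, frames [H, Q, C, B]
C → hit
Hits: 5 of 12 references → 5/12 = 0.4167.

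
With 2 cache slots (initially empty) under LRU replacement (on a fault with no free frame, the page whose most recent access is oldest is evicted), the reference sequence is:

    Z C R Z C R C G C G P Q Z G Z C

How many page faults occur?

Z -> fault, frames [Z]
C -> fault, frames [Z, C]
R -> fault, evict Z, frames [C, R]
Z -> fault, evict C, frames [R, Z]
C -> fault, evict R, frames [Z, C]
R -> fault, evict Z, frames [C, R]
C -> hit
G -> fault, evict R, frames [C, G]
C -> hit
G -> hit
P -> fault, evict C, frames [G, P]
Q -> fault, evict G, frames [P, Q]
Z -> fault, evict P, frames [Q, Z]
G -> fault, evict Q, frames [Z, G]
Z -> hit
C -> fault, evict G, frames [Z, C]
Page faults: 12.

12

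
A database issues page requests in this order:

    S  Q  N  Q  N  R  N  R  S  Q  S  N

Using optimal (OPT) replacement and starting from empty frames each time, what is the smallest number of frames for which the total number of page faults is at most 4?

f=1: 12 faults
f=2: 7 faults
f=3: 5 faults
f=4: 4 faults
Smallest f with faults ≤ 4 is 4.

4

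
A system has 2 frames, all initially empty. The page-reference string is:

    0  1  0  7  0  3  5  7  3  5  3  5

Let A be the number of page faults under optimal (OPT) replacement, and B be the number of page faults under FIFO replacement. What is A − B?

Under OPT: F F . F . F F . F . . . → 6 faults.
Under FIFO: F F . F F F F F F F . . → 9 faults.
A − B = 6 − 9 = -3.

-3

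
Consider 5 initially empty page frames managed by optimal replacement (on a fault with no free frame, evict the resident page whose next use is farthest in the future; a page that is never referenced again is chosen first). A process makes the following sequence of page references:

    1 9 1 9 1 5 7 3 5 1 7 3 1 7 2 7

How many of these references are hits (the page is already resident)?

1 → fault, frames (1)
9 → fault, frames (1 9)
1 → hit
9 → hit
1 → hit
5 → fault, frames (1 9 5)
7 → fault, frames (1 9 5 7)
3 → fault, frames (1 9 5 7 3)
5 → hit
1 → hit
7 → hit
3 → hit
1 → hit
7 → hit
2 → fault, evict 3, frames (1 9 5 7 2)
7 → hit
Hits: 10.

10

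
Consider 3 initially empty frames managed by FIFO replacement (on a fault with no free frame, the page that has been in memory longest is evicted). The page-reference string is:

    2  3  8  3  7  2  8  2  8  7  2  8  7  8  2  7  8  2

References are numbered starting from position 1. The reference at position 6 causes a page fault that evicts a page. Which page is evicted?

3

pos 1: 2 -> fault, frames [2]
pos 2: 3 -> fault, frames [2, 3]
pos 3: 8 -> fault, frames [2, 3, 8]
pos 4: 3 -> hit
pos 5: 7 -> fault, evict 2, frames [3, 8, 7]
pos 6: 2 -> fault, evict 3, frames [8, 7, 2]
At position 6, page 3 is evicted.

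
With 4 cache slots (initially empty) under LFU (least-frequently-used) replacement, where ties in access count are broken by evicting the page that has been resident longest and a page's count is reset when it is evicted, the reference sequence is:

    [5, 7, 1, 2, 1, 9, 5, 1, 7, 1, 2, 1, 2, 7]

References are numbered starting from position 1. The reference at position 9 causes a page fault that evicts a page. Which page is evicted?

pos 1: 5 -> fault, frames [5]
pos 2: 7 -> fault, frames [5, 7]
pos 3: 1 -> fault, frames [5, 7, 1]
pos 4: 2 -> fault, frames [5, 7, 1, 2]
pos 5: 1 -> hit
pos 6: 9 -> fault, evict 5, frames [7, 1, 2, 9]
pos 7: 5 -> fault, evict 7, frames [1, 2, 9, 5]
pos 8: 1 -> hit
pos 9: 7 -> fault, evict 2, frames [1, 9, 5, 7]
At position 9, page 2 is evicted.

2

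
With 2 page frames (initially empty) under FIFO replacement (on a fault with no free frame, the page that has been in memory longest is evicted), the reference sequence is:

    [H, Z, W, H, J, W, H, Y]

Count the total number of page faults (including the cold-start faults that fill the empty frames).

8

H → miss, frames {H}
Z → miss, frames {H,Z}
W → miss, evict H, frames {Z,W}
H → miss, evict Z, frames {W,H}
J → miss, evict W, frames {H,J}
W → miss, evict H, frames {J,W}
H → miss, evict J, frames {W,H}
Y → miss, evict W, frames {H,Y}
Page faults: 8.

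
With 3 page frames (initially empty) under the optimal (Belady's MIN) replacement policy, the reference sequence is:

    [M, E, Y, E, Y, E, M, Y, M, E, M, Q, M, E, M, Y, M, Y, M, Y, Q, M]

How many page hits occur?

M: fault, frames (M)
E: fault, frames (M E)
Y: fault, frames (M E Y)
E: hit
Y: hit
E: hit
M: hit
Y: hit
M: hit
E: hit
M: hit
Q: fault, evict Y, frames (M E Q)
M: hit
E: hit
M: hit
Y: fault, evict E, frames (M Q Y)
M: hit
Y: hit
M: hit
Y: hit
Q: hit
M: hit
Hits: 17.

17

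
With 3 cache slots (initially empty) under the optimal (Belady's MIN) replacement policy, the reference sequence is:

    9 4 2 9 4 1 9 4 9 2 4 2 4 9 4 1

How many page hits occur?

9 -> fault, frames [9]
4 -> fault, frames [9, 4]
2 -> fault, frames [9, 4, 2]
9 -> hit
4 -> hit
1 -> fault, evict 2, frames [9, 4, 1]
9 -> hit
4 -> hit
9 -> hit
2 -> fault, evict 1, frames [9, 4, 2]
4 -> hit
2 -> hit
4 -> hit
9 -> hit
4 -> hit
1 -> fault, evict 2, frames [9, 4, 1]
Hits: 10.

10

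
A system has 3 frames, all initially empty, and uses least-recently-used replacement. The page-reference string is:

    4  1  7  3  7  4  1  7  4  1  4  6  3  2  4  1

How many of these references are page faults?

11

4 → fault, frames [4]
1 → fault, frames [4, 1]
7 → fault, frames [4, 1, 7]
3 → fault, evict 4, frames [1, 7, 3]
7 → hit
4 → fault, evict 1, frames [3, 7, 4]
1 → fault, evict 3, frames [7, 4, 1]
7 → hit
4 → hit
1 → hit
4 → hit
6 → fault, evict 7, frames [1, 4, 6]
3 → fault, evict 1, frames [4, 6, 3]
2 → fault, evict 4, frames [6, 3, 2]
4 → fault, evict 6, frames [3, 2, 4]
1 → fault, evict 3, frames [2, 4, 1]
Page faults: 11.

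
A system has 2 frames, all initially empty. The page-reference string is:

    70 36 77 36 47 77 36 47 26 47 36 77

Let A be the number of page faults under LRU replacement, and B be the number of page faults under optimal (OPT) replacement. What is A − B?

Under LRU: F F F . F F F F F . F F → 10 faults.
Under OPT: F F F . F . F . F . F F → 8 faults.
A − B = 10 − 8 = 2.

2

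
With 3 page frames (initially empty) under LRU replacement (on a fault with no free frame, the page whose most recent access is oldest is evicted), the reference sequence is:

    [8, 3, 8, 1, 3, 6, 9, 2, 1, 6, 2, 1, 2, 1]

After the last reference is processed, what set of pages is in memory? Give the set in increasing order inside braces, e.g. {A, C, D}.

{1, 2, 6}

8: fault, frames {8}
3: fault, frames {8,3}
8: hit
1: fault, frames {3,8,1}
3: hit
6: fault, evict 8, frames {1,3,6}
9: fault, evict 1, frames {3,6,9}
2: fault, evict 3, frames {6,9,2}
1: fault, evict 6, frames {9,2,1}
6: fault, evict 9, frames {2,1,6}
2: hit
1: hit
2: hit
1: hit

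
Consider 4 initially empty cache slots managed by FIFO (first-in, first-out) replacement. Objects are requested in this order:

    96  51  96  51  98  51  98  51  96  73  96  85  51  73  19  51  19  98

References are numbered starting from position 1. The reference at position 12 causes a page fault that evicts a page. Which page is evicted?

pos 1: 96 → fault, frames [96]
pos 2: 51 → fault, frames [96, 51]
pos 3: 96 → hit
pos 4: 51 → hit
pos 5: 98 → fault, frames [96, 51, 98]
pos 6: 51 → hit
pos 7: 98 → hit
pos 8: 51 → hit
pos 9: 96 → hit
pos 10: 73 → fault, frames [96, 51, 98, 73]
pos 11: 96 → hit
pos 12: 85 → fault, evict 96, frames [51, 98, 73, 85]
At position 12, page 96 is evicted.

96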